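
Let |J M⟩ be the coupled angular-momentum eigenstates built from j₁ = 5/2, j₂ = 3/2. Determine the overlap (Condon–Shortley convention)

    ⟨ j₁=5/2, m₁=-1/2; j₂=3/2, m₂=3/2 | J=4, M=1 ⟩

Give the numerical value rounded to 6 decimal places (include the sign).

+0.422577

j₁+j₂−J=0  J+j₁−j₂=5  J−j₁+j₂=3  j₁+j₂+J+1=9
(j₁±m₁, j₂±m₂, J±M) = (2,3,3,0,5,3)
P² = 6480/7
sum k=0..0:
  [0] +1/72 = 1/72
S = 1/72
C² = P²·S² = 5/28 ; C = +0.422577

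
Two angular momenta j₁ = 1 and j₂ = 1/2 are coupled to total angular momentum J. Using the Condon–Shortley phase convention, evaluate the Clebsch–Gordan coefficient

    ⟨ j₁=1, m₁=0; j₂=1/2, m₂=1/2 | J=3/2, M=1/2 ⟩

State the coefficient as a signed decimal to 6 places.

+√(2/3) = +0.816497

j₁+j₂−J=0  J+j₁−j₂=2  J−j₁+j₂=1  j₁+j₂+J+1=4
(j₁±m₁, j₂±m₂, J±M) = (1,1,1,0,2,1)
P² = 2/3
sum k=0..0:
  [0] +1/1 = 1
S = 1
C² = P²·S² = 2/3 ; C = +0.816497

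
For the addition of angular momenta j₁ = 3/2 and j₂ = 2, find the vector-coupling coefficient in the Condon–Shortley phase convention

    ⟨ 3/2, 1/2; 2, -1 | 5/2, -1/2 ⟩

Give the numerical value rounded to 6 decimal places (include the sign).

+√(5/14) = +0.597614

triangle: 1!*2!*3!/7! = 12/5040
(j±m)!: 2!*1!*1!*3!*2!*3! = 144
prefactor² = (2J+1)*Δ*N² = 72/35
  k=0: +1/(0!*1!*1!*1!*1!*2!) = 1/2
  k=1: −1/(1!*0!*0!*0!*2!*3!) = -1/12
Σ = 5/12  ⇒  CG² = 72/35*5/12² = 5/14
CG = +√(5/14) = +0.597614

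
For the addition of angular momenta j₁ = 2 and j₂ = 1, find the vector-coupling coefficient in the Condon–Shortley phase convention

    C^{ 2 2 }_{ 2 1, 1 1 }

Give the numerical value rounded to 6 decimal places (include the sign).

√[5·1!3!1!/6! · 3!1!2!0!4!0!] = √(12)
  +(−1)^1/∏(1,0,0,1,3,0)! = -1/6  (running -1/6)
⟨..|..⟩ = √(12)·(-1/6) = -0.577350

-0.577350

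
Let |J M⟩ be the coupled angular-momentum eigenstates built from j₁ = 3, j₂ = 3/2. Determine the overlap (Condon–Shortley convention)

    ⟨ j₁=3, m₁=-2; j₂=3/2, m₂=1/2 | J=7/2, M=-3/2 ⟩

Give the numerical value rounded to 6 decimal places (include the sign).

triangle: 1!*5!*2!/9! = 240/362880
(j±m)!: 1!*5!*2!*1!*2!*5! = 57600
prefactor² = (2J+1)*Δ*N² = 6400/21
  k=0: +1/(0!*1!*5!*2!*0!*0!) = 1/240
  k=1: −1/(1!*0!*4!*1!*1!*1!) = -1/24
Σ = -3/80  ⇒  CG² = 6400/21*(-3/80)² = 3/7
CG = −√(3/7) = -0.654654

−√(3/7) ≈ -0.654654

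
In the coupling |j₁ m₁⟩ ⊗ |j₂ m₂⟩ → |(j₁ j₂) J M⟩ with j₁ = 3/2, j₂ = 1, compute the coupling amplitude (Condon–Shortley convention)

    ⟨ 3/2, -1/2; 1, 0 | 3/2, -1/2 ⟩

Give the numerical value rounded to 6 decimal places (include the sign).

√[4·1!2!1!/5! · 1!2!1!1!1!2!] = √(4/15)
  +(−1)^0/∏(0,1,2,1,0,0)! = 1/2  (running 1/2)
  +(−1)^1/∏(1,0,1,0,1,1)! = -1  (running -1/2)
⟨..|..⟩ = √(4/15)·(-1/2) = -0.258199

-0.258199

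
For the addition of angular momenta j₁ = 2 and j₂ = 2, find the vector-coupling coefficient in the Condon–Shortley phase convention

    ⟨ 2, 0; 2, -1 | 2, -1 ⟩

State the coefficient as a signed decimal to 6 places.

triangle: 2!*2!*2!/7! = 8/5040
(j±m)!: 2!*2!*1!*3!*1!*3! = 144
prefactor² = (2J+1)*Δ*N² = 8/7
  k=0: +1/(0!*2!*2!*1!*0!*1!) = 1/4
  k=1: −1/(1!*1!*1!*0!*1!*2!) = -1/2
Σ = -1/4  ⇒  CG² = 8/7*(-1/4)² = 1/14
CG = −√(1/14) = -0.267261

−√(1/14) ≈ -0.267261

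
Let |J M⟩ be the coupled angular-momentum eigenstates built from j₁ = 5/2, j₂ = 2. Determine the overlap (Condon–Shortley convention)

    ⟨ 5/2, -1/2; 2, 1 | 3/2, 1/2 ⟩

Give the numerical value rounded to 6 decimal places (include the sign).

+0.487950

j₁+j₂−J=3  J+j₁−j₂=2  J−j₁+j₂=1  j₁+j₂+J+1=7
(j₁±m₁, j₂±m₂, J±M) = (2,3,3,1,2,1)
P² = 48/35
sum k=2..3:
  [2] +1/2 = 1/2
  [3] −1/12 = -1/12
S = 5/12
C² = P²·S² = 5/21 ; C = +0.487950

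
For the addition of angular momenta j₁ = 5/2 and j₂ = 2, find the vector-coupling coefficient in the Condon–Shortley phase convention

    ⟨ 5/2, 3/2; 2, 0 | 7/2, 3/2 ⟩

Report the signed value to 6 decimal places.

+√(2/7) = +0.534522

j₁+j₂−J=1  J+j₁−j₂=4  J−j₁+j₂=3  j₁+j₂+J+1=9
(j₁±m₁, j₂±m₂, J±M) = (4,1,2,2,5,2)
P² = 512/7
sum k=0..1:
  [0] +1/12 = 1/12
  [1] −1/48 = -1/48
S = 1/16
C² = P²·S² = 2/7 ; C = +0.534522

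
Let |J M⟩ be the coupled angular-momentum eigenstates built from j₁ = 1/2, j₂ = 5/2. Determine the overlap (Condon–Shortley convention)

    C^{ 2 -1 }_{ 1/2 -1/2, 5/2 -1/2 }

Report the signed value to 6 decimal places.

j₁+j₂−J=1  J+j₁−j₂=0  J−j₁+j₂=4  j₁+j₂+J+1=6
(j₁±m₁, j₂±m₂, J±M) = (0,1,2,3,1,3)
P² = 12
sum k=1..1:
  [1] −1/6 = -1/6
S = -1/6
C² = P²·S² = 1/3 ; C = -0.577350

-0.577350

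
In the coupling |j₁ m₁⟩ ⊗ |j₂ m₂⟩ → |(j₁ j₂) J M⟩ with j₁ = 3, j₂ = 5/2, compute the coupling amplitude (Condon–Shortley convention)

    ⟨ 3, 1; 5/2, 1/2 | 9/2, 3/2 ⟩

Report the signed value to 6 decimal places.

+0.147122

j₁+j₂−J=1  J+j₁−j₂=5  J−j₁+j₂=4  j₁+j₂+J+1=11
(j₁±m₁, j₂±m₂, J±M) = (4,2,3,2,6,3)
P² = 138240/77
sum k=0..1:
  [0] +1/72 = 1/72
  [1] −1/96 = -1/96
S = 1/288
C² = P²·S² = 5/231 ; C = +0.147122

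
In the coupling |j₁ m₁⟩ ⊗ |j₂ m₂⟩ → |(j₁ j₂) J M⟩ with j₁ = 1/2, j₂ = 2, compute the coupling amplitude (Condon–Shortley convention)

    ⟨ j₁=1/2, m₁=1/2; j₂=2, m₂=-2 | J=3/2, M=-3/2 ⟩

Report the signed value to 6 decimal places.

+0.894427  (= +√(4/5))

j₁+j₂−J=1  J+j₁−j₂=0  J−j₁+j₂=3  j₁+j₂+J+1=5
(j₁±m₁, j₂±m₂, J±M) = (1,0,0,4,0,3)
P² = 144/5
sum k=0..0:
  [0] +1/6 = 1/6
S = 1/6
C² = P²·S² = 4/5 ; C = +0.894427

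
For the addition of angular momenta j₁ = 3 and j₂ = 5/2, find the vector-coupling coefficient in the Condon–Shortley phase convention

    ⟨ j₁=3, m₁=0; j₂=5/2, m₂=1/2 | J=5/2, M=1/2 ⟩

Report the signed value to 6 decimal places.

√[6·3!3!2!/9! · 3!3!3!2!3!2!] = √(216/35)
  +(−1)^1/∏(1,2,2,2,1,0)! = -1/8  (running -1/8)
  +(−1)^2/∏(2,1,1,1,2,1)! = 1/4  (running 1/8)
  +(−1)^3/∏(3,0,0,0,3,2)! = -1/72  (running 1/9)
⟨..|..⟩ = √(216/35)·(1/9) = +0.276026

+0.276026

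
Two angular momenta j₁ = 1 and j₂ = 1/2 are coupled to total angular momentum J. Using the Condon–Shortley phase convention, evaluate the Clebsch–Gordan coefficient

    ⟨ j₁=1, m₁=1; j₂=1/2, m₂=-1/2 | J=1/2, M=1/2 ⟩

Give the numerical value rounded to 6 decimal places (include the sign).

+√(2/3) = +0.816497

√[2·1!1!0!/3! · 2!0!0!1!1!0!] = √(2/3)
  +(−1)^0/∏(0,1,0,0,1,0)! = 1  (running 1)
⟨..|..⟩ = √(2/3)·(1) = +0.816497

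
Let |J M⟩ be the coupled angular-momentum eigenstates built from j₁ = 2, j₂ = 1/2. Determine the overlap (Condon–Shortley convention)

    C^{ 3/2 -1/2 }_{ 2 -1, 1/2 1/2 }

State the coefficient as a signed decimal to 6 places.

j₁+j₂−J=1  J+j₁−j₂=3  J−j₁+j₂=0  j₁+j₂+J+1=5
(j₁±m₁, j₂±m₂, J±M) = (1,3,1,0,1,2)
P² = 12/5
sum k=1..1:
  [1] −1/2 = -1/2
S = -1/2
C² = P²·S² = 3/5 ; C = -0.774597

−√(3/5) = -0.774597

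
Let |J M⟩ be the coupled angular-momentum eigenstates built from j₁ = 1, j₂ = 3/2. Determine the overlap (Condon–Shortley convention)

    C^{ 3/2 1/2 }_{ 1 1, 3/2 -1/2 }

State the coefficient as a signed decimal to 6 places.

j₁+j₂−J=1  J+j₁−j₂=1  J−j₁+j₂=2  j₁+j₂+J+1=5
(j₁±m₁, j₂±m₂, J±M) = (2,0,1,2,2,1)
P² = 8/15
sum k=0..0:
  [0] +1/1 = 1
S = 1
C² = P²·S² = 8/15 ; C = +0.730297

+√(8/15) ≈ +0.730297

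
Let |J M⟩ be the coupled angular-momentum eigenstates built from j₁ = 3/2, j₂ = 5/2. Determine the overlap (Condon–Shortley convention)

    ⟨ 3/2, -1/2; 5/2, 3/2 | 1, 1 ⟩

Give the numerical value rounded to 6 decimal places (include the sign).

triangle: 3!×0!×2!/6! = 12/720
(j±m)!: 1!×2!×4!×1!×2!×0! = 96
prefactor² = (2J+1)×Δ×N² = 24/5
  k=2: +1/(2!×1!×0!×2!×0!×0!) = 1/4
Σ = 1/4  ⇒  CG² = 24/5×1/4² = 3/10
CG = +√(3/10) = +0.547723

+0.547723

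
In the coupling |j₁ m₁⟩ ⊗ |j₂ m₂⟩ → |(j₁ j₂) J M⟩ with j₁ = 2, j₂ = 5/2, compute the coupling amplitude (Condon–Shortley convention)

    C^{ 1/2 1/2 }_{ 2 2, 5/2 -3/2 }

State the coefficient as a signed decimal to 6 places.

√[2·4!0!1!/6! · 4!0!1!4!1!0!] = √(192/5)
  +(−1)^0/∏(0,4,0,1,0,0)! = 1/24  (running 1/24)
⟨..|..⟩ = √(192/5)·(1/24) = +0.258199

+√(1/15) = +0.258199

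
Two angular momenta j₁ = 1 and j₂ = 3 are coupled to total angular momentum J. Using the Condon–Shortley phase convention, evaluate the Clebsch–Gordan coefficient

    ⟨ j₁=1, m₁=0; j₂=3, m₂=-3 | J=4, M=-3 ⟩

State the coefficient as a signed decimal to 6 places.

+√(1/4) = +0.500000

j₁+j₂−J=0  J+j₁−j₂=2  J−j₁+j₂=6  j₁+j₂+J+1=9
(j₁±m₁, j₂±m₂, J±M) = (1,1,0,6,1,7)
P² = 129600
sum k=0..0:
  [0] +1/720 = 1/720
S = 1/720
C² = P²·S² = 1/4 ; C = +0.500000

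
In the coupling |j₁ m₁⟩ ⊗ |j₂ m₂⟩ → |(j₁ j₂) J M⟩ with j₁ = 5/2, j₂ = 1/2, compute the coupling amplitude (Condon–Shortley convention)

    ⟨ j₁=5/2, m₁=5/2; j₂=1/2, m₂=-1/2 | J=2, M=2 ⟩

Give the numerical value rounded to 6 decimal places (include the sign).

+√(5/6) ≈ +0.912871

j₁+j₂−J=1  J+j₁−j₂=4  J−j₁+j₂=0  j₁+j₂+J+1=6
(j₁±m₁, j₂±m₂, J±M) = (5,0,0,1,4,0)
P² = 480
sum k=0..0:
  [0] +1/24 = 1/24
S = 1/24
C² = P²·S² = 5/6 ; C = +0.912871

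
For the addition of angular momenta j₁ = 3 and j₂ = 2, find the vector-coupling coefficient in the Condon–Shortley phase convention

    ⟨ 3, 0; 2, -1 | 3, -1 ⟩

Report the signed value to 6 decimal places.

j₁+j₂−J=2  J+j₁−j₂=4  J−j₁+j₂=2  j₁+j₂+J+1=9
(j₁±m₁, j₂±m₂, J±M) = (3,3,1,3,2,4)
P² = 96/5
sum k=0..1:
  [0] +1/12 = 1/12
  [1] −1/8 = -1/8
S = -1/24
C² = P²·S² = 1/30 ; C = -0.182574

−√(1/30) = -0.182574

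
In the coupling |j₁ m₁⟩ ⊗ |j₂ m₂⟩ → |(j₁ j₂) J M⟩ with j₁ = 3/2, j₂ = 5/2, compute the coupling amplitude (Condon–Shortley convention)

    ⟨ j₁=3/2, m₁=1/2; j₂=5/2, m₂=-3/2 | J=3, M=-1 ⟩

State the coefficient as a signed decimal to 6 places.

j₁+j₂−J=1  J+j₁−j₂=2  J−j₁+j₂=4  j₁+j₂+J+1=8
(j₁±m₁, j₂±m₂, J±M) = (2,1,1,4,2,4)
P² = 96/5
sum k=0..1:
  [0] +1/6 = 1/6
  [1] −1/48 = -1/48
S = 7/48
C² = P²·S² = 49/120 ; C = +0.639010

+0.639010  (= +√(49/120))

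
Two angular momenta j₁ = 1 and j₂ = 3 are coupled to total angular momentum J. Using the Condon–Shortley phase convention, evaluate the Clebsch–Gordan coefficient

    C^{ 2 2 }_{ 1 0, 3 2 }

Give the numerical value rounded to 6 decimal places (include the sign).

√[5·2!0!4!/7! · 1!1!5!1!4!0!] = √(960/7)
  +(−1)^1/∏(1,1,0,4,0,0)! = -1/24  (running -1/24)
⟨..|..⟩ = √(960/7)·(-1/24) = -0.487950

-0.487950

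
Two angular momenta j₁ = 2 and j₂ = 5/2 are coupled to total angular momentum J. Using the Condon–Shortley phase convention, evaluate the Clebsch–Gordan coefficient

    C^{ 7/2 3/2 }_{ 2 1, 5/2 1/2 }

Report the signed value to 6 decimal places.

√[8·1!3!4!/9! · 3!1!3!2!5!2!] = √(384/7)
  +(−1)^0/∏(0,1,1,3,2,1)! = 1/12  (running 1/12)
  +(−1)^1/∏(1,0,0,2,3,2)! = -1/24  (running 1/24)
⟨..|..⟩ = √(384/7)·(1/24) = +0.308607

+0.308607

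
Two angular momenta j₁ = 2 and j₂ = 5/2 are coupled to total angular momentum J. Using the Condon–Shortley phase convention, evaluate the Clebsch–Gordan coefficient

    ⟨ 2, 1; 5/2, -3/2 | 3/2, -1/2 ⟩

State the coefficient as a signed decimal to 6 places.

triangle: 3!*1!*2!/7! = 12/5040
(j±m)!: 3!*1!*1!*4!*1!*2! = 288
prefactor² = (2J+1)*Δ*N² = 96/35
  k=0: +1/(0!*3!*1!*1!*0!*1!) = 1/6
  k=1: −1/(1!*2!*0!*0!*1!*2!) = -1/4
Σ = -1/12  ⇒  CG² = 96/35*(-1/12)² = 2/105
CG = −√(2/105) = -0.138013

−√(2/105) ≈ -0.138013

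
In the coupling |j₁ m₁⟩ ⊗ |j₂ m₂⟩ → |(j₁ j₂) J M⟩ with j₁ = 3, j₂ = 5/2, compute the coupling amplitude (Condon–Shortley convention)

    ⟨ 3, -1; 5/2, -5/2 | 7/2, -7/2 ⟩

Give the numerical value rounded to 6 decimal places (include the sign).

+0.471405  (= +√(2/9))

j₁+j₂−J=2  J+j₁−j₂=4  J−j₁+j₂=3  j₁+j₂+J+1=10
(j₁±m₁, j₂±m₂, J±M) = (2,4,0,5,0,7)
P² = 18432
sum k=0..0:
  [0] +1/288 = 1/288
S = 1/288
C² = P²·S² = 2/9 ; C = +0.471405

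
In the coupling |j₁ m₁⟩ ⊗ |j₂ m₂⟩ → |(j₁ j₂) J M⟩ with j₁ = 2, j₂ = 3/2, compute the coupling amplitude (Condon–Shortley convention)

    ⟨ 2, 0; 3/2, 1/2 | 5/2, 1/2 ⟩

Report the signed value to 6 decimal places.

√[6·1!3!2!/7! · 2!2!2!1!3!2!] = √(48/35)
  +(−1)^0/∏(0,1,2,2,1,0)! = 1/4  (running 1/4)
  +(−1)^1/∏(1,0,1,1,2,1)! = -1/2  (running -1/4)
⟨..|..⟩ = √(48/35)·(-1/4) = -0.292770

-0.292770  (= −√(3/35))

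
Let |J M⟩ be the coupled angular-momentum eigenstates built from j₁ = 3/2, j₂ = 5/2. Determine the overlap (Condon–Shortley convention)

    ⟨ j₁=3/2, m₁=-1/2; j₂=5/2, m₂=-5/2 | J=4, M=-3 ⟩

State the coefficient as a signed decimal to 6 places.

+0.612372  (= +√(3/8))

j₁+j₂−J=0  J+j₁−j₂=3  J−j₁+j₂=5  j₁+j₂+J+1=9
(j₁±m₁, j₂±m₂, J±M) = (1,2,0,5,1,7)
P² = 21600
sum k=0..0:
  [0] +1/240 = 1/240
S = 1/240
C² = P²·S² = 3/8 ; C = +0.612372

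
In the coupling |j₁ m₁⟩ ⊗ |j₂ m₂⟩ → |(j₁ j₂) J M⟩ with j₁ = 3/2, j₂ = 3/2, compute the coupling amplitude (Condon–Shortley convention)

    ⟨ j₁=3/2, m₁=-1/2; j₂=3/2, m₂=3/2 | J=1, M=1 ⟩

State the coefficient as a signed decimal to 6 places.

+0.547723  (= +√(3/10))

√[3·2!1!1!/5! · 1!2!3!0!2!0!] = √(6/5)
  +(−1)^2/∏(2,0,0,1,1,0)! = 1/2  (running 1/2)
⟨..|..⟩ = √(6/5)·(1/2) = +0.547723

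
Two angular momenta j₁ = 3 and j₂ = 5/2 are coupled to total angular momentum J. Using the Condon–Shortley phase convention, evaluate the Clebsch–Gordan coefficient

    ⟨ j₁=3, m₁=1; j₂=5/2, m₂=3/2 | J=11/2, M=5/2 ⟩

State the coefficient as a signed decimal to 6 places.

j₁+j₂−J=0  J+j₁−j₂=6  J−j₁+j₂=5  j₁+j₂+J+1=12
(j₁±m₁, j₂±m₂, J±M) = (4,2,4,1,8,3)
P² = 6635520/11
sum k=0..0:
  [0] +1/1152 = 1/1152
S = 1/1152
C² = P²·S² = 5/11 ; C = +0.674200

+0.674200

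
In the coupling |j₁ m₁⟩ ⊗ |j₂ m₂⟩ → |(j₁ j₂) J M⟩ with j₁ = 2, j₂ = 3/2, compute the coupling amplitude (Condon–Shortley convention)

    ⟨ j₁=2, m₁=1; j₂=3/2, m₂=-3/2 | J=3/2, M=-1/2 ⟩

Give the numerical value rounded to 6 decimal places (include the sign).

j₁+j₂−J=2  J+j₁−j₂=2  J−j₁+j₂=1  j₁+j₂+J+1=6
(j₁±m₁, j₂±m₂, J±M) = (3,1,0,3,1,2)
P² = 8/5
sum k=0..0:
  [0] +1/2 = 1/2
S = 1/2
C² = P²·S² = 2/5 ; C = +0.632456

+√(2/5) ≈ +0.632456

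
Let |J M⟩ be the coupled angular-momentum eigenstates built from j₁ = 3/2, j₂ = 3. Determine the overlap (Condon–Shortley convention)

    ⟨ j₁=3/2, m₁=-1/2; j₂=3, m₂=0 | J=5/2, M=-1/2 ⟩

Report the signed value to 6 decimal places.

-0.414039

√[6·2!1!4!/8! · 1!2!3!3!2!3!] = √(216/35)
  +(−1)^1/∏(1,1,1,2,0,2)! = -1/4  (running -1/4)
  +(−1)^2/∏(2,0,0,1,1,3)! = 1/12  (running -1/6)
⟨..|..⟩ = √(216/35)·(-1/6) = -0.414039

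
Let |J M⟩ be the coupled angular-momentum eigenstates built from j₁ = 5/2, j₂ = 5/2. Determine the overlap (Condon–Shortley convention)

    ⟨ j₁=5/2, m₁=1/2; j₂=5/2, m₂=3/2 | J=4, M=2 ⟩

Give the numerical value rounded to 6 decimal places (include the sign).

−√(5/28) = -0.422577

√[9·1!4!4!/10! · 3!2!4!1!6!2!] = √(20736/35)
  +(−1)^0/∏(0,1,2,4,2,0)! = 1/96  (running 1/96)
  +(−1)^1/∏(1,0,1,3,3,1)! = -1/36  (running -5/288)
⟨..|..⟩ = √(20736/35)·(-5/288) = -0.422577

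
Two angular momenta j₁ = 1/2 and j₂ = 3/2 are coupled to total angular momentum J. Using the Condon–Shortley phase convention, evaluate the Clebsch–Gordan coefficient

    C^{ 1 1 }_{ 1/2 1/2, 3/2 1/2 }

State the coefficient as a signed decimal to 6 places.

+0.500000  (= +√(1/4))

triangle: 1!·0!·2!/4! = 2/24
(j±m)!: 1!·0!·2!·1!·2!·0! = 4
prefactor² = (2J+1)·Δ·N² = 1
  k=0: +1/(0!·1!·0!·2!·0!·0!) = 1/2
Σ = 1/2  ⇒  CG² = 1·1/2² = 1/4
CG = +√(1/4) = +0.500000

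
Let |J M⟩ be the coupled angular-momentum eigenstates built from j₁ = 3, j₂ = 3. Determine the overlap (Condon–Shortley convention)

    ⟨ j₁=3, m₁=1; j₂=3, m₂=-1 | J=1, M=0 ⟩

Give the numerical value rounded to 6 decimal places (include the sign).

triangle: 5!×1!×1!/8! = 120/40320
(j±m)!: 4!×2!×2!×4!×1!×1! = 2304
prefactor² = (2J+1)×Δ×N² = 144/7
  k=1: −1/(1!×4!×1!×1!×0!×0!) = -1/24
  k=2: +1/(2!×3!×0!×0!×1!×1!) = 1/12
Σ = 1/24  ⇒  CG² = 144/7×1/24² = 1/28
CG = +√(1/28) = +0.188982

+0.188982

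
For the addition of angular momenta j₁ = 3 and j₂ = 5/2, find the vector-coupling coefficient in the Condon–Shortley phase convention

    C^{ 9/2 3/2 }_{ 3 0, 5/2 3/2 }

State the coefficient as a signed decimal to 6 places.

−√(45/154) = -0.540562

triangle: 1!·5!·4!/11! = 2880/39916800
(j±m)!: 3!·3!·4!·1!·6!·3! = 3732480
prefactor² = (2J+1)·Δ·N² = 207360/77
  k=0: +1/(0!·1!·3!·4!·2!·0!) = 1/288
  k=1: −1/(1!·0!·2!·3!·3!·1!) = -1/72
Σ = -1/96  ⇒  CG² = 207360/77·(-1/96)² = 45/154
CG = −√(45/154) = -0.540562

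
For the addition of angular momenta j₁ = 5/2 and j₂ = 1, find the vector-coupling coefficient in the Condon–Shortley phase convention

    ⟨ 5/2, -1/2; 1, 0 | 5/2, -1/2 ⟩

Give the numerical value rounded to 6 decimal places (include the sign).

-0.169031  (= −√(1/35))

√[6·1!4!1!/7! · 2!3!1!1!2!3!] = √(144/35)
  +(−1)^0/∏(0,1,3,1,1,0)! = 1/6  (running 1/6)
  +(−1)^1/∏(1,0,2,0,2,1)! = -1/4  (running -1/12)
⟨..|..⟩ = √(144/35)·(-1/12) = -0.169031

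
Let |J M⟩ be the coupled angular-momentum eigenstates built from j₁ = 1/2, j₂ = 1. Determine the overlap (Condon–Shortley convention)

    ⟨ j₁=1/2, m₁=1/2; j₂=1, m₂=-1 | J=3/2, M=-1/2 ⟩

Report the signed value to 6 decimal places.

√[4·0!1!2!/4! · 1!0!0!2!1!2!] = √(4/3)
  +(−1)^0/∏(0,0,0,0,1,2)! = 1/2  (running 1/2)
⟨..|..⟩ = √(4/3)·(1/2) = +0.577350

+√(1/3) ≈ +0.577350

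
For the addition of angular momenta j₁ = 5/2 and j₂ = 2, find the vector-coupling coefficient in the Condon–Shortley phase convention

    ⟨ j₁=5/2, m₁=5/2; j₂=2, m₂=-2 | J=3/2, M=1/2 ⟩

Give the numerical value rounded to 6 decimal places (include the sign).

triangle: 3!*2!*1!/7! = 12/5040
(j±m)!: 5!*0!*0!*4!*2!*1! = 5760
prefactor² = (2J+1)*Δ*N² = 384/7
  k=0: +1/(0!*3!*0!*0!*2!*1!) = 1/12
Σ = 1/12  ⇒  CG² = 384/7*1/12² = 8/21
CG = +√(8/21) = +0.617213

+0.617213  (= +√(8/21))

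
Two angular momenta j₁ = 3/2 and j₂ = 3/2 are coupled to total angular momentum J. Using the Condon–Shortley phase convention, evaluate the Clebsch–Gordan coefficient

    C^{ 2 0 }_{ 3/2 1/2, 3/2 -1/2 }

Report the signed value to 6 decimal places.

√[5·1!2!2!/6! · 2!1!1!2!2!2!] = √(4/9)
  +(−1)^0/∏(0,1,1,1,1,1)! = 1  (running 1)
  +(−1)^1/∏(1,0,0,0,2,2)! = -1/4  (running 3/4)
⟨..|..⟩ = √(4/9)·(3/4) = +0.500000

+0.500000  (= +√(1/4))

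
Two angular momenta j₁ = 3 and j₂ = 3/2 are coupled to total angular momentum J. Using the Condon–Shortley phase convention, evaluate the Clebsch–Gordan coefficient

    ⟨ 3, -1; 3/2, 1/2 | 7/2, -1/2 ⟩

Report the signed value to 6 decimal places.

j₁+j₂−J=1  J+j₁−j₂=5  J−j₁+j₂=2  j₁+j₂+J+1=9
(j₁±m₁, j₂±m₂, J±M) = (2,4,2,1,3,4)
P² = 512/7
sum k=0..1:
  [0] +1/48 = 1/48
  [1] −1/12 = -1/12
S = -1/16
C² = P²·S² = 2/7 ; C = -0.534522

-0.534522  (= −√(2/7))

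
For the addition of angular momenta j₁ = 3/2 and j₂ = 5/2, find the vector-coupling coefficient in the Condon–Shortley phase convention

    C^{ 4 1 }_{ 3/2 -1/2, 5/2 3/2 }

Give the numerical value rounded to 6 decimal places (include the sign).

+√(15/56) ≈ +0.517549

j₁+j₂−J=0  J+j₁−j₂=3  J−j₁+j₂=5  j₁+j₂+J+1=9
(j₁±m₁, j₂±m₂, J±M) = (1,2,4,1,5,3)
P² = 4320/7
sum k=0..0:
  [0] +1/48 = 1/48
S = 1/48
C² = P²·S² = 15/56 ; C = +0.517549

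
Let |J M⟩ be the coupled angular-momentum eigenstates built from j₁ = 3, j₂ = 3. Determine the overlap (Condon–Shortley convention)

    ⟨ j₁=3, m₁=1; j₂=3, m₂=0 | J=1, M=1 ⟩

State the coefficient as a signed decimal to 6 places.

+√(3/14) ≈ +0.462910

triangle: 5!*1!*1!/8! = 120/40320
(j±m)!: 4!*2!*3!*3!*2!*0! = 3456
prefactor² = (2J+1)*Δ*N² = 216/7
  k=2: +1/(2!*3!*0!*1!*1!*0!) = 1/12
Σ = 1/12  ⇒  CG² = 216/7*1/12² = 3/14
CG = +√(3/14) = +0.462910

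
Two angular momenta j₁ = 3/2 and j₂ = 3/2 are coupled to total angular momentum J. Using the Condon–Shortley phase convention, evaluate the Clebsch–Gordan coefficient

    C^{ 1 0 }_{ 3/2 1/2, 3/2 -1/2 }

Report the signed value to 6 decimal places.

j₁+j₂−J=2  J+j₁−j₂=1  J−j₁+j₂=1  j₁+j₂+J+1=5
(j₁±m₁, j₂±m₂, J±M) = (2,1,1,2,1,1)
P² = 1/5
sum k=0..1:
  [0] +1/2 = 1/2
  [1] −1/1 = -1
S = -1/2
C² = P²·S² = 1/20 ; C = -0.223607

−√(1/20) = -0.223607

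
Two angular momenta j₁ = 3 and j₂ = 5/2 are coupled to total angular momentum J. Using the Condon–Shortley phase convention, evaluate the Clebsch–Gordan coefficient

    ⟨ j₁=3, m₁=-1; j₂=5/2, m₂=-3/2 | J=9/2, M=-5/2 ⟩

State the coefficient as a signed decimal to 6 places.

triangle: 1!*5!*4!/11! = 2880/39916800
(j±m)!: 2!*4!*1!*4!*2!*7! = 11612160
prefactor² = (2J+1)*Δ*N² = 92160/11
  k=0: +1/(0!*1!*4!*1!*1!*3!) = 1/144
  k=1: −1/(1!*0!*3!*0!*2!*4!) = -1/288
Σ = 1/288  ⇒  CG² = 92160/11*1/288² = 10/99
CG = +√(10/99) = +0.317821

+√(10/99) ≈ +0.317821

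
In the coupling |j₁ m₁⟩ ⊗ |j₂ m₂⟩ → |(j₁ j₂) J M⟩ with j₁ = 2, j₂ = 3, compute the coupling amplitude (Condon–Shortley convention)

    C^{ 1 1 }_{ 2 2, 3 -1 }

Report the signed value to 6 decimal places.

+0.169031  (= +√(1/35))

triangle: 4!*0!*2!/7! = 48/5040
(j±m)!: 4!*0!*2!*4!*2!*0! = 2304
prefactor² = (2J+1)*Δ*N² = 2304/35
  k=0: +1/(0!*4!*0!*2!*0!*0!) = 1/48
Σ = 1/48  ⇒  CG² = 2304/35*1/48² = 1/35
CG = +√(1/35) = +0.169031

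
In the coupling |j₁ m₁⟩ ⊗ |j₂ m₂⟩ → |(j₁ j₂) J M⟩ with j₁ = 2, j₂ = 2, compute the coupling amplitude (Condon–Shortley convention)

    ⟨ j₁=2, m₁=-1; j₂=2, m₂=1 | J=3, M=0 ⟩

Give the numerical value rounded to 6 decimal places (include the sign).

-0.632456  (= −√(2/5))

j₁+j₂−J=1  J+j₁−j₂=3  J−j₁+j₂=3  j₁+j₂+J+1=8
(j₁±m₁, j₂±m₂, J±M) = (1,3,3,1,3,3)
P² = 81/10
sum k=0..1:
  [0] +1/36 = 1/36
  [1] −1/4 = -1/4
S = -2/9
C² = P²·S² = 2/5 ; C = -0.632456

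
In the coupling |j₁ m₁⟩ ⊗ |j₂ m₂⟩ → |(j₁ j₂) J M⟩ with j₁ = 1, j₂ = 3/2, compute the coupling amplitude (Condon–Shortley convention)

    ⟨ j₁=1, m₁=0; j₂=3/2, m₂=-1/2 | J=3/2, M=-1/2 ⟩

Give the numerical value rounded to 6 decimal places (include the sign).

+0.258199

√[4·1!1!2!/5! · 1!1!1!2!1!2!] = √(4/15)
  +(−1)^0/∏(0,1,1,1,0,1)! = 1  (running 1)
  +(−1)^1/∏(1,0,0,0,1,2)! = -1/2  (running 1/2)
⟨..|..⟩ = √(4/15)·(1/2) = +0.258199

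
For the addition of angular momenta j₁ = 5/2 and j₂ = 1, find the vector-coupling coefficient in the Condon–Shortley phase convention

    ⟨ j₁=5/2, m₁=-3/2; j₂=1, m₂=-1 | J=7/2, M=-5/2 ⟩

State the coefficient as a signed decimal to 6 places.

√[8·0!5!2!/8! · 1!4!0!2!1!6!] = √(11520/7)
  +(−1)^0/∏(0,0,4,0,1,2)! = 1/48  (running 1/48)
⟨..|..⟩ = √(11520/7)·(1/48) = +0.845154

+√(5/7) = +0.845154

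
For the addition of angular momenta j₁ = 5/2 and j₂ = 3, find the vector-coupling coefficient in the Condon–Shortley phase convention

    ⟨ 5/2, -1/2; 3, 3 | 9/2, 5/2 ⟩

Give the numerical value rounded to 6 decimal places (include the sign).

√[10·1!4!5!/11! · 2!3!6!0!7!2!] = √(691200/11)
  +(−1)^1/∏(1,0,2,5,2,0)! = -1/480  (running -1/480)
⟨..|..⟩ = √(691200/11)·(-1/480) = -0.522233

-0.522233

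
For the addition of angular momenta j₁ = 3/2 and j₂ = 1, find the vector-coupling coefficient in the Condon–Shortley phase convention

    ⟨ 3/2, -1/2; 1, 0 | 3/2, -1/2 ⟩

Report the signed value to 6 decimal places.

triangle: 1!·2!·1!/5! = 2/120
(j±m)!: 1!·2!·1!·1!·1!·2! = 4
prefactor² = (2J+1)·Δ·N² = 4/15
  k=0: +1/(0!·1!·2!·1!·0!·0!) = 1/2
  k=1: −1/(1!·0!·1!·0!·1!·1!) = -1
Σ = -1/2  ⇒  CG² = 4/15·(-1/2)² = 1/15
CG = −√(1/15) = -0.258199

-0.258199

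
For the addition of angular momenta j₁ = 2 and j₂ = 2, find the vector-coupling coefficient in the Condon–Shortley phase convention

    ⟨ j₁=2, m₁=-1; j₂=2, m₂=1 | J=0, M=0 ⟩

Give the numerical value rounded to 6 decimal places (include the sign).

−√(1/5) = -0.447214

j₁+j₂−J=4  J+j₁−j₂=0  J−j₁+j₂=0  j₁+j₂+J+1=5
(j₁±m₁, j₂±m₂, J±M) = (1,3,3,1,0,0)
P² = 36/5
sum k=3..3:
  [3] −1/6 = -1/6
S = -1/6
C² = P²·S² = 1/5 ; C = -0.447214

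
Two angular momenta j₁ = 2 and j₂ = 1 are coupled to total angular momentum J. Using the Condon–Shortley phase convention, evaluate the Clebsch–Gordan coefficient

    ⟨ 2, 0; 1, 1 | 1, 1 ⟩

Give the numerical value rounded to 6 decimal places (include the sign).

+√(1/10) ≈ +0.316228

j₁+j₂−J=2  J+j₁−j₂=2  J−j₁+j₂=0  j₁+j₂+J+1=5
(j₁±m₁, j₂±m₂, J±M) = (2,2,2,0,2,0)
P² = 8/5
sum k=2..2:
  [2] +1/4 = 1/4
S = 1/4
C² = P²·S² = 1/10 ; C = +0.316228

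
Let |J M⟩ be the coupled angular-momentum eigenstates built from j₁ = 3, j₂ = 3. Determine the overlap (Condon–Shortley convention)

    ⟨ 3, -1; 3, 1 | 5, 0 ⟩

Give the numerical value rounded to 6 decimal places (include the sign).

-0.545545

√[11·1!5!5!/12! · 2!4!4!2!5!5!] = √(76800/7)
  +(−1)^0/∏(0,1,4,4,1,1)! = 1/576  (running 1/576)
  +(−1)^1/∏(1,0,3,3,2,2)! = -1/144  (running -1/192)
⟨..|..⟩ = √(76800/7)·(-1/192) = -0.545545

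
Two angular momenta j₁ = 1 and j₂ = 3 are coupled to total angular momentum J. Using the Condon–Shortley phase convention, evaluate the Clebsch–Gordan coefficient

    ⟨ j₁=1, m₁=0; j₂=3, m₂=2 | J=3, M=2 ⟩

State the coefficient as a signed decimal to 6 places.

−√(1/3) = -0.577350

triangle: 1!*1!*5!/8! = 120/40320
(j±m)!: 1!*1!*5!*1!*5!*1! = 14400
prefactor² = (2J+1)*Δ*N² = 300
  k=0: +1/(0!*1!*1!*5!*0!*0!) = 1/120
  k=1: −1/(1!*0!*0!*4!*1!*1!) = -1/24
Σ = -1/30  ⇒  CG² = 300*(-1/30)² = 1/3
CG = −√(1/3) = -0.577350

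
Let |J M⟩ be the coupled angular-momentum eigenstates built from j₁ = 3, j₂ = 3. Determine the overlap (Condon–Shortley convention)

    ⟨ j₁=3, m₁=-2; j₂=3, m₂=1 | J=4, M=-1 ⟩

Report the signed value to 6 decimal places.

+0.455842  (= +√(16/77))

j₁+j₂−J=2  J+j₁−j₂=4  J−j₁+j₂=4  j₁+j₂+J+1=11
(j₁±m₁, j₂±m₂, J±M) = (1,5,4,2,3,5)
P² = 82944/77
sum k=1..2:
  [1] −1/144 = -1/144
  [2] +1/48 = 1/48
S = 1/72
C² = P²·S² = 16/77 ; C = +0.455842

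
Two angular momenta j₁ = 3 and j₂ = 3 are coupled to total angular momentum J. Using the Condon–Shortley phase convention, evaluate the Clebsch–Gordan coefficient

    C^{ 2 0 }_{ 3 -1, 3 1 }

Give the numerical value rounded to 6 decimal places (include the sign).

j₁+j₂−J=4  J+j₁−j₂=2  J−j₁+j₂=2  j₁+j₂+J+1=9
(j₁±m₁, j₂±m₂, J±M) = (2,4,4,2,2,2)
P² = 256/21
sum k=2..4:
  [2] +1/16 = 1/16
  [3] −1/6 = -1/6
  [4] +1/96 = 1/96
S = -3/32
C² = P²·S² = 3/28 ; C = -0.327327

−√(3/28) ≈ -0.327327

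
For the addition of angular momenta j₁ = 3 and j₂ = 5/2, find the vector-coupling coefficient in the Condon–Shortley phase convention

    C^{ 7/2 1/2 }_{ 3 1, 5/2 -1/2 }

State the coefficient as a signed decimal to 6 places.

-0.125988  (= −√(1/63))

triangle: 2!*4!*3!/10! = 288/3628800
(j±m)!: 4!*2!*2!*3!*4!*3! = 82944
prefactor² = (2J+1)*Δ*N² = 9216/175
  k=0: +1/(0!*2!*2!*2!*2!*1!) = 1/16
  k=1: −1/(1!*1!*1!*1!*3!*2!) = -1/12
  k=2: +1/(2!*0!*0!*0!*4!*3!) = 1/288
Σ = -5/288  ⇒  CG² = 9216/175*(-5/288)² = 1/63
CG = −√(1/63) = -0.125988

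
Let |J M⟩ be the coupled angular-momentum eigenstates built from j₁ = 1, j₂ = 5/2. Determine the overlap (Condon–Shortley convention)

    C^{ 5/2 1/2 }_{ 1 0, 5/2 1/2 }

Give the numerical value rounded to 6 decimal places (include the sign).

j₁+j₂−J=1  J+j₁−j₂=1  J−j₁+j₂=4  j₁+j₂+J+1=7
(j₁±m₁, j₂±m₂, J±M) = (1,1,3,2,3,2)
P² = 144/35
sum k=0..1:
  [0] +1/6 = 1/6
  [1] −1/4 = -1/4
S = -1/12
C² = P²·S² = 1/35 ; C = -0.169031

−√(1/35) ≈ -0.169031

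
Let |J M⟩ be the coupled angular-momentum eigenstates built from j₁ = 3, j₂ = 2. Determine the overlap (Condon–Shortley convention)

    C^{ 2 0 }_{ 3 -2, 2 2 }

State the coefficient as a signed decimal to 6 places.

-0.597614

triangle: 3!·3!·1!/8! = 36/40320
(j±m)!: 1!·5!·4!·0!·2!·2! = 11520
prefactor² = (2J+1)·Δ·N² = 360/7
  k=3: −1/(3!·0!·2!·1!·1!·0!) = -1/12
Σ = -1/12  ⇒  CG² = 360/7·(-1/12)² = 5/14
CG = −√(5/14) = -0.597614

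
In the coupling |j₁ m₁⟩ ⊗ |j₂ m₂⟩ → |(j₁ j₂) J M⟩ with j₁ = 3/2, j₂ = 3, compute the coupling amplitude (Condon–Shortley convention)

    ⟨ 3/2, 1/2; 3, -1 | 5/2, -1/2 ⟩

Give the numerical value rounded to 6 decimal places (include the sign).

-0.119523  (= −√(1/70))

triangle: 2!*1!*4!/8! = 48/40320
(j±m)!: 2!*1!*2!*4!*2!*3! = 1152
prefactor² = (2J+1)*Δ*N² = 288/35
  k=0: +1/(0!*2!*1!*2!*0!*2!) = 1/8
  k=1: −1/(1!*1!*0!*1!*1!*3!) = -1/6
Σ = -1/24  ⇒  CG² = 288/35*(-1/24)² = 1/70
CG = −√(1/70) = -0.119523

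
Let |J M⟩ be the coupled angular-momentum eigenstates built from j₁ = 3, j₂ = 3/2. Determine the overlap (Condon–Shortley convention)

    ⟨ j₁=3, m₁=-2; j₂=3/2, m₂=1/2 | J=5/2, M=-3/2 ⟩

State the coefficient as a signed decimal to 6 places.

√[6·2!4!1!/8! · 1!5!2!1!1!4!] = √(288/7)
  +(−1)^1/∏(1,1,4,1,0,0)! = -1/24  (running -1/24)
  +(−1)^2/∏(2,0,3,0,1,1)! = 1/12  (running 1/24)
⟨..|..⟩ = √(288/7)·(1/24) = +0.267261

+0.267261  (= +√(1/14))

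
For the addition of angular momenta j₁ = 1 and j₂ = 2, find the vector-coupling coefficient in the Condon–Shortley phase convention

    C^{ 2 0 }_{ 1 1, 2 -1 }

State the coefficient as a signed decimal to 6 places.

+√(1/2) = +0.707107

j₁+j₂−J=1  J+j₁−j₂=1  J−j₁+j₂=3  j₁+j₂+J+1=6
(j₁±m₁, j₂±m₂, J±M) = (2,0,1,3,2,2)
P² = 2
sum k=0..0:
  [0] +1/2 = 1/2
S = 1/2
C² = P²·S² = 1/2 ; C = +0.707107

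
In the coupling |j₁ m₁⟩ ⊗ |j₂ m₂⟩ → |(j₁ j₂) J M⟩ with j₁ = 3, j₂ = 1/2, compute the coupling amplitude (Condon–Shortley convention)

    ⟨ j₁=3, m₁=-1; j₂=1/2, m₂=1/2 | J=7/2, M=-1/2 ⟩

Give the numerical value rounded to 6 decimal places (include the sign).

triangle: 0!·6!·1!/8! = 720/40320
(j±m)!: 2!·4!·1!·0!·3!·4! = 6912
prefactor² = (2J+1)·Δ·N² = 6912/7
  k=0: +1/(0!·0!·4!·1!·2!·0!) = 1/48
Σ = 1/48  ⇒  CG² = 6912/7·1/48² = 3/7
CG = +√(3/7) = +0.654654

+√(3/7) = +0.654654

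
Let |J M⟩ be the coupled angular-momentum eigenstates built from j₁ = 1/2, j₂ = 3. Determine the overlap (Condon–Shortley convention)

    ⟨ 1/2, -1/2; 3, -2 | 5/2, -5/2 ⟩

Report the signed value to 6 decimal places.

√[6·1!0!5!/7! · 0!1!1!5!0!5!] = √(14400/7)
  +(−1)^1/∏(1,0,0,0,0,5)! = -1/120  (running -1/120)
⟨..|..⟩ = √(14400/7)·(-1/120) = -0.377964

−√(1/7) ≈ -0.377964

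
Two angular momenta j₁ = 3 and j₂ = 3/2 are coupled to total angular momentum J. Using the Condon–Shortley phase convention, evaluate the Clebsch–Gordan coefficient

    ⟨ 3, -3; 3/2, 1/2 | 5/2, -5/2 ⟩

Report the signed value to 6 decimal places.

j₁+j₂−J=2  J+j₁−j₂=4  J−j₁+j₂=1  j₁+j₂+J+1=8
(j₁±m₁, j₂±m₂, J±M) = (0,6,2,1,0,5)
P² = 8640/7
sum k=2..2:
  [2] +1/48 = 1/48
S = 1/48
C² = P²·S² = 15/28 ; C = +0.731925

+0.731925  (= +√(15/28))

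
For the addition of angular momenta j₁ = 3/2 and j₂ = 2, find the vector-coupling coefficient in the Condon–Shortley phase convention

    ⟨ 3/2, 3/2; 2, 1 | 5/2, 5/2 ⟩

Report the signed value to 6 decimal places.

+0.654654

j₁+j₂−J=1  J+j₁−j₂=2  J−j₁+j₂=3  j₁+j₂+J+1=7
(j₁±m₁, j₂±m₂, J±M) = (3,0,3,1,5,0)
P² = 432/7
sum k=0..0:
  [0] +1/12 = 1/12
S = 1/12
C² = P²·S² = 3/7 ; C = +0.654654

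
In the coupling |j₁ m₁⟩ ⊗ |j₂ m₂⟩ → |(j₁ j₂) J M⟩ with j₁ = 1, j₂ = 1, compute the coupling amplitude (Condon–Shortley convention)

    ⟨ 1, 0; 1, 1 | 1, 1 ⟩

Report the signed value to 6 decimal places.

j₁+j₂−J=1  J+j₁−j₂=1  J−j₁+j₂=1  j₁+j₂+J+1=4
(j₁±m₁, j₂±m₂, J±M) = (1,1,2,0,2,0)
P² = 1/2
sum k=1..1:
  [1] −1/1 = -1
S = -1
C² = P²·S² = 1/2 ; C = -0.707107

-0.707107  (= −√(1/2))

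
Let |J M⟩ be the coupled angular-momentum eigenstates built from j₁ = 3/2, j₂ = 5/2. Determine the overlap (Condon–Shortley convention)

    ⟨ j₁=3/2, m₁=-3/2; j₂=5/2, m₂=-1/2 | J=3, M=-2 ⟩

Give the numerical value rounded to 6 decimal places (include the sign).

j₁+j₂−J=1  J+j₁−j₂=2  J−j₁+j₂=4  j₁+j₂+J+1=8
(j₁±m₁, j₂±m₂, J±M) = (0,3,2,3,1,5)
P² = 72
sum k=1..1:
  [1] −1/12 = -1/12
S = -1/12
C² = P²·S² = 1/2 ; C = -0.707107

-0.707107  (= −√(1/2))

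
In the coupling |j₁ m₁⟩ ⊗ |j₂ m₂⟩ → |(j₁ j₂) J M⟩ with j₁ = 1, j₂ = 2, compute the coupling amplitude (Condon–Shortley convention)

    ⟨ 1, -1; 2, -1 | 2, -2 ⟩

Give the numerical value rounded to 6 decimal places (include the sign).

√[5·1!1!3!/6! · 0!2!1!3!0!4!] = √(12)
  +(−1)^1/∏(1,0,1,0,0,3)! = -1/6  (running -1/6)
⟨..|..⟩ = √(12)·(-1/6) = -0.577350

−√(1/3) ≈ -0.577350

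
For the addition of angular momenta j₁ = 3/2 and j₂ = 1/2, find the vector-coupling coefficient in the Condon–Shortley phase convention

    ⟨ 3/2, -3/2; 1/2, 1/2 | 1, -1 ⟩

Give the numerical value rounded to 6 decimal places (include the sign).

−√(3/4) = -0.866025

triangle: 1!·2!·0!/4! = 2/24
(j±m)!: 0!·3!·1!·0!·0!·2! = 12
prefactor² = (2J+1)·Δ·N² = 3
  k=1: −1/(1!·0!·2!·0!·0!·0!) = -1/2
Σ = -1/2  ⇒  CG² = 3·(-1/2)² = 3/4
CG = −√(3/4) = -0.866025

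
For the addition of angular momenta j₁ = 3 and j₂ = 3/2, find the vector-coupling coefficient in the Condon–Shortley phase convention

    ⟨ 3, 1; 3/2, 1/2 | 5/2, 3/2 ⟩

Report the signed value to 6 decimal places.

-0.591608  (= −√(7/20))

√[6·2!4!1!/8! · 4!2!2!1!4!1!] = √(576/35)
  +(−1)^1/∏(1,1,1,1,3,0)! = -1/6  (running -1/6)
  +(−1)^2/∏(2,0,0,0,4,1)! = 1/48  (running -7/48)
⟨..|..⟩ = √(576/35)·(-7/48) = -0.591608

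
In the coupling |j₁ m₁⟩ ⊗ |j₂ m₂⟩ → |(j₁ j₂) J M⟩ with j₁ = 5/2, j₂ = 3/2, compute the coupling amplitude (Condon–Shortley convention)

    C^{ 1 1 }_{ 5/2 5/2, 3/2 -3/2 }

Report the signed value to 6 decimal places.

√[3·3!2!0!/6! · 5!0!0!3!2!0!] = √(72)
  +(−1)^0/∏(0,3,0,0,2,0)! = 1/12  (running 1/12)
⟨..|..⟩ = √(72)·(1/12) = +0.707107

+0.707107  (= +√(1/2))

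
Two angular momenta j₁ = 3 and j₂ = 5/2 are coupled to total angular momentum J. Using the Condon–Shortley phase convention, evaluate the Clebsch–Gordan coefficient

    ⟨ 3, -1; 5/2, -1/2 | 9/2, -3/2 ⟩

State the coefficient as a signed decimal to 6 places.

-0.147122  (= −√(5/231))

j₁+j₂−J=1  J+j₁−j₂=5  J−j₁+j₂=4  j₁+j₂+J+1=11
(j₁±m₁, j₂±m₂, J±M) = (2,4,2,3,3,6)
P² = 138240/77
sum k=0..1:
  [0] +1/96 = 1/96
  [1] −1/72 = -1/72
S = -1/288
C² = P²·S² = 5/231 ; C = -0.147122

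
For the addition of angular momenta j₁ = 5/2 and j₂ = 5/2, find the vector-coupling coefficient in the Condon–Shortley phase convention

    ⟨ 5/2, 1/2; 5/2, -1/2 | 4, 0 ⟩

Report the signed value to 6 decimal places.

triangle: 1!·4!·4!/10! = 576/3628800
(j±m)!: 3!·2!·2!·3!·4!·4! = 82944
prefactor² = (2J+1)·Δ·N² = 20736/175
  k=0: +1/(0!·1!·2!·2!·2!·2!) = 1/16
  k=1: −1/(1!·0!·1!·1!·3!·3!) = -1/36
Σ = 5/144  ⇒  CG² = 20736/175·5/144² = 1/7
CG = +√(1/7) = +0.377964

+0.377964  (= +√(1/7))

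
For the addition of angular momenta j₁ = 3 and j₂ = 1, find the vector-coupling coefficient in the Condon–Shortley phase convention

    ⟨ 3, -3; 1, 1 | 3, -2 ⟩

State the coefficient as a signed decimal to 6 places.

-0.500000  (= −√(1/4))

√[7·1!5!1!/8! · 0!6!2!0!1!5!] = √(3600)
  +(−1)^1/∏(1,0,5,1,0,0)! = -1/120  (running -1/120)
⟨..|..⟩ = √(3600)·(-1/120) = -0.500000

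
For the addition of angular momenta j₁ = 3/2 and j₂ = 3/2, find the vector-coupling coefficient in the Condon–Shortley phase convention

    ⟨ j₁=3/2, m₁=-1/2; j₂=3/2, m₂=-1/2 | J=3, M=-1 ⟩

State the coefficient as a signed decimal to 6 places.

+√(3/5) ≈ +0.774597

√[7·0!3!3!/7! · 1!2!1!2!2!4!] = √(48/5)
  +(−1)^0/∏(0,0,2,1,1,2)! = 1/4  (running 1/4)
⟨..|..⟩ = √(48/5)·(1/4) = +0.774597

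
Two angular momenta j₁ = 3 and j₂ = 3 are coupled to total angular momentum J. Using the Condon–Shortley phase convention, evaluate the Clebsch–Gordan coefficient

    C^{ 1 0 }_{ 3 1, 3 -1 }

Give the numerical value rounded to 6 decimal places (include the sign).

+0.188982

j₁+j₂−J=5  J+j₁−j₂=1  J−j₁+j₂=1  j₁+j₂+J+1=8
(j₁±m₁, j₂±m₂, J±M) = (4,2,2,4,1,1)
P² = 144/7
sum k=1..2:
  [1] −1/24 = -1/24
  [2] +1/12 = 1/12
S = 1/24
C² = P²·S² = 1/28 ; C = +0.188982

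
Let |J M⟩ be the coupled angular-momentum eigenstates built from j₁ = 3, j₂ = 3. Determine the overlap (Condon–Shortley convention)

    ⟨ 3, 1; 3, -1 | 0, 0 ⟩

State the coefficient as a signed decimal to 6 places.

j₁+j₂−J=6  J+j₁−j₂=0  J−j₁+j₂=0  j₁+j₂+J+1=7
(j₁±m₁, j₂±m₂, J±M) = (4,2,2,4,0,0)
P² = 2304/7
sum k=2..2:
  [2] +1/48 = 1/48
S = 1/48
C² = P²·S² = 1/7 ; C = +0.377964

+0.377964  (= +√(1/7))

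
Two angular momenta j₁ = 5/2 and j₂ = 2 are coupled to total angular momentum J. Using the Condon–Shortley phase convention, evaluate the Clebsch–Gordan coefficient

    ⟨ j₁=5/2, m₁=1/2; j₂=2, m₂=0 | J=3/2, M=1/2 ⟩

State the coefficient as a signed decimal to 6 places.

-0.239046  (= −√(2/35))

triangle: 3!·2!·1!/7! = 12/5040
(j±m)!: 3!·2!·2!·2!·2!·1! = 96
prefactor² = (2J+1)·Δ·N² = 32/35
  k=1: −1/(1!·2!·1!·1!·1!·0!) = -1/2
  k=2: +1/(2!·1!·0!·0!·2!·1!) = 1/4
Σ = -1/4  ⇒  CG² = 32/35·(-1/4)² = 2/35
CG = −√(2/35) = -0.239046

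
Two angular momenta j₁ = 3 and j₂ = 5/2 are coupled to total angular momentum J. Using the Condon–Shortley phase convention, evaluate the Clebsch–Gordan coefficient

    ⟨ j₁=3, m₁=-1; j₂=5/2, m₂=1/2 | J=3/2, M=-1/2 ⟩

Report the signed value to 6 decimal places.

triangle: 4!*2!*1!/8! = 48/40320
(j±m)!: 2!*4!*3!*2!*1!*2! = 1152
prefactor² = (2J+1)*Δ*N² = 192/35
  k=2: +1/(2!*2!*2!*1!*0!*0!) = 1/8
  k=3: −1/(3!*1!*1!*0!*1!*1!) = -1/6
Σ = -1/24  ⇒  CG² = 192/35*(-1/24)² = 1/105
CG = −√(1/105) = -0.097590

−√(1/105) ≈ -0.097590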